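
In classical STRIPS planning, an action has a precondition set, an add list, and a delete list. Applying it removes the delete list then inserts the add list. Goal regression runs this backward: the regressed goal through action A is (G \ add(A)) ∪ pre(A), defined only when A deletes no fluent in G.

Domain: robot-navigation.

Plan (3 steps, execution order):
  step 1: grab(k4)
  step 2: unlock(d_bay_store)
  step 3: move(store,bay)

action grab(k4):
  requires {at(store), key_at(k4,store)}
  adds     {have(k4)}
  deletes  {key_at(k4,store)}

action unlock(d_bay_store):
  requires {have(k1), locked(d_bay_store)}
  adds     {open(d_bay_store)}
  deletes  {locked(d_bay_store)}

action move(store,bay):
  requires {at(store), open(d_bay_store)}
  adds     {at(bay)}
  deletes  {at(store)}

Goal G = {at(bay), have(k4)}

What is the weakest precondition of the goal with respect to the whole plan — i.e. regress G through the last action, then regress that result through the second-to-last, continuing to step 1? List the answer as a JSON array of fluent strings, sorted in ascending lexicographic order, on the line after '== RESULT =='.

Regress step by step:
  through step 3 (move(store,bay)): drop {at(bay)}, keep {have(k4)}, require {at(store), open(d_bay_store)}
    → {at(store), have(k4), open(d_bay_store)}
  through step 2 (unlock(d_bay_store)): drop {open(d_bay_store)}, keep {at(store), have(k4)}, require {have(k1), locked(d_bay_store)}
    → {at(store), have(k1), have(k4), locked(d_bay_store)}
  through step 1 (grab(k4)): drop {have(k4)}, keep {at(store), have(k1), locked(d_bay_store)}, require {at(store), key_at(k4,store)}
    → {at(store), have(k1), key_at(k4,store), locked(d_bay_store)}

== RESULT ==
["at(store)", "have(k1)", "key_at(k4,store)", "locked(d_bay_store)"]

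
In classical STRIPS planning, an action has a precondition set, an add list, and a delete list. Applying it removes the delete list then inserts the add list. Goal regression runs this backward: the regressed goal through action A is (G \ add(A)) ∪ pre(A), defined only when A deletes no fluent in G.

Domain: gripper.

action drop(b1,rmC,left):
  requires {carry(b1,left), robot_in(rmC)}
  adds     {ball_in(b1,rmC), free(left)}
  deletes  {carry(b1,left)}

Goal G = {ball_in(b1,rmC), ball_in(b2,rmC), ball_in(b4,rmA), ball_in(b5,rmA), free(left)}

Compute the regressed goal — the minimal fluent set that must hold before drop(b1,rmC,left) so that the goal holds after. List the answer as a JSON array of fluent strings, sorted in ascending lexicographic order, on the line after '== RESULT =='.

Compute (G \ add) ∪ pre:
  G ∩ del = {}  (empty — regression defined)
  G \ add = {ball_in(b1,rmC), ball_in(b2,rmC), ball_in(b4,rmA), ball_in(b5,rmA), free(left)} \ {ball_in(b1,rmC), free(left)} = {ball_in(b2,rmC), ball_in(b4,rmA), ball_in(b5,rmA)}
  ∪ pre   = {ball_in(b2,rmC), ball_in(b4,rmA), ball_in(b5,rmA)} ∪ {carry(b1,left), robot_in(rmC)}
          = {ball_in(b2,rmC), ball_in(b4,rmA), ball_in(b5,rmA), carry(b1,left), robot_in(rmC)}

== RESULT ==
["ball_in(b2,rmC)", "ball_in(b4,rmA)", "ball_in(b5,rmA)", "carry(b1,left)", "robot_in(rmC)"]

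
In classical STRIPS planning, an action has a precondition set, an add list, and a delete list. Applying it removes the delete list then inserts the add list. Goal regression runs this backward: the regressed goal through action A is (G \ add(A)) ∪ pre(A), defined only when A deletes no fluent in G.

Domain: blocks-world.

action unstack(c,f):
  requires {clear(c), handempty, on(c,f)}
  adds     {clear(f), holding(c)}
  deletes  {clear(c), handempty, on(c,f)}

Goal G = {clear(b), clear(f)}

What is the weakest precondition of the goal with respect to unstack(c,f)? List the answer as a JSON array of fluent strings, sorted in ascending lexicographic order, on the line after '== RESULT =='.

Regress:
  G ∩ del = {}  (empty — regression defined)
  G \ add = {clear(b), clear(f)} \ {clear(f), holding(c)} = {clear(b)}
  ∪ pre   = {clear(b)} ∪ {clear(c), handempty, on(c,f)}
          = {clear(b), clear(c), handempty, on(c,f)}

== RESULT ==
["clear(b)", "clear(c)", "handempty", "on(c,f)"]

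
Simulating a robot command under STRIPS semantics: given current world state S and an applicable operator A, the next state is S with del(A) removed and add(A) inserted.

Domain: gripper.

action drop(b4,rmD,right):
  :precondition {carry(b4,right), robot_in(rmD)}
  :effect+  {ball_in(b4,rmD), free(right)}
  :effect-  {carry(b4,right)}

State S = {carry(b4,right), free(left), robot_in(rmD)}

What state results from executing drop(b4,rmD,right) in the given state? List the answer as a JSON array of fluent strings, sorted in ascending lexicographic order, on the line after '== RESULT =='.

Progress:
  pre ⊆ S: {carry(b4,right), robot_in(rmD)} ⊆ S  — applicable
  S \ del = {free(left), robot_in(rmD)}
  ∪ add   = {ball_in(b4,rmD), free(left), free(right), robot_in(rmD)}

== RESULT ==
["ball_in(b4,rmD)", "free(left)", "free(right)", "robot_in(rmD)"]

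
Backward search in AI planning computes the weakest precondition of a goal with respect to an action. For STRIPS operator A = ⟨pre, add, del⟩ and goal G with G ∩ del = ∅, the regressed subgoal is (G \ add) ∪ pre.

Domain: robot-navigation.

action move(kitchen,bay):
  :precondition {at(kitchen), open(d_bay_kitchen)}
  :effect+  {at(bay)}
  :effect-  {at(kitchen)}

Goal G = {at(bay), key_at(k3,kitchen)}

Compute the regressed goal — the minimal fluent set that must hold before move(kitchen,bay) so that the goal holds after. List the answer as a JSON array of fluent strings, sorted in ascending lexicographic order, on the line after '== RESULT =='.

Regress:
  G ∩ del = {}  (empty — regression defined)
  G \ add = {at(bay), key_at(k3,kitchen)} \ {at(bay)} = {key_at(k3,kitchen)}
  ∪ pre   = {key_at(k3,kitchen)} ∪ {at(kitchen), open(d_bay_kitchen)}
          = {at(kitchen), key_at(k3,kitchen), open(d_bay_kitchen)}

== RESULT ==
["at(kitchen)", "key_at(k3,kitchen)", "open(d_bay_kitchen)"]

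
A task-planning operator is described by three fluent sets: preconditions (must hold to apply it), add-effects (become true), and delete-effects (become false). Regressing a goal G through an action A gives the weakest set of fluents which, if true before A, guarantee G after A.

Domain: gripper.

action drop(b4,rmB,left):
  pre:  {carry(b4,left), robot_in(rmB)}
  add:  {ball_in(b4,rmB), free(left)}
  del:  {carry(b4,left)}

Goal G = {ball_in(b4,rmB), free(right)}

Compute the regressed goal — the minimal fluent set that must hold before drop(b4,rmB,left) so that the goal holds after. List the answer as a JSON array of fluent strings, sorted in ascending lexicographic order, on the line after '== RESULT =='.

Compute (G \ add) ∪ pre:
  G ∩ del = {}  (empty — regression defined)
  G \ add = {ball_in(b4,rmB), free(right)} \ {ball_in(b4,rmB), free(left)} = {free(right)}
  ∪ pre   = {free(right)} ∪ {carry(b4,left), robot_in(rmB)}
          = {carry(b4,left), free(right), robot_in(rmB)}

== RESULT ==
["carry(b4,left)", "free(right)", "robot_in(rmB)"]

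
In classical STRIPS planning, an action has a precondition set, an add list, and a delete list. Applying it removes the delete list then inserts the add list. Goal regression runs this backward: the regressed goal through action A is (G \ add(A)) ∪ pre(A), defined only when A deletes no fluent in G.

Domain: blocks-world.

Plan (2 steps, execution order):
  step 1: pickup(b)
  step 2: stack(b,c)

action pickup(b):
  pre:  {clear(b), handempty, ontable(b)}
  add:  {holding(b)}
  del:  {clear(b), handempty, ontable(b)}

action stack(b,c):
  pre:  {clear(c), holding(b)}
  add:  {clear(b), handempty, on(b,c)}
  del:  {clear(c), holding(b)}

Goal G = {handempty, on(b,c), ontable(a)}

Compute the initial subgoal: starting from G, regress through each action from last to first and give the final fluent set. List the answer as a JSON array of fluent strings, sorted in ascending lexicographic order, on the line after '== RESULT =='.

Work backward from the goal:
  through step 2 (stack(b,c)): drop {handempty, on(b,c)}, keep {ontable(a)}, require {clear(c), holding(b)}
    → {clear(c), holding(b), ontable(a)}
  through step 1 (pickup(b)): drop {holding(b)}, keep {clear(c), ontable(a)}, require {clear(b), handempty, ontable(b)}
    → {clear(b), clear(c), handempty, ontable(a), ontable(b)}

== RESULT ==
["clear(b)", "clear(c)", "handempty", "ontable(a)", "ontable(b)"]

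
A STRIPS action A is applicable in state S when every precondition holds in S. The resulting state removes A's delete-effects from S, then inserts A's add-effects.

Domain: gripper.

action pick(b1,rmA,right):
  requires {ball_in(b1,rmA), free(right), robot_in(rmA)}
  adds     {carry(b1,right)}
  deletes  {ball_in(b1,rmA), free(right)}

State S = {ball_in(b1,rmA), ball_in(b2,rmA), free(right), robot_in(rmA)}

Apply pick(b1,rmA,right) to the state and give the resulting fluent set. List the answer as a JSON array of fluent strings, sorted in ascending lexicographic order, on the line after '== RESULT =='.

Compute (S \ del) ∪ add:
  pre ⊆ S: {ball_in(b1,rmA), free(right), robot_in(rmA)} ⊆ S  — applicable
  S \ del = {ball_in(b2,rmA), robot_in(rmA)}
  ∪ add   = {ball_in(b2,rmA), carry(b1,right), robot_in(rmA)}

== RESULT ==
["ball_in(b2,rmA)", "carry(b1,right)", "robot_in(rmA)"]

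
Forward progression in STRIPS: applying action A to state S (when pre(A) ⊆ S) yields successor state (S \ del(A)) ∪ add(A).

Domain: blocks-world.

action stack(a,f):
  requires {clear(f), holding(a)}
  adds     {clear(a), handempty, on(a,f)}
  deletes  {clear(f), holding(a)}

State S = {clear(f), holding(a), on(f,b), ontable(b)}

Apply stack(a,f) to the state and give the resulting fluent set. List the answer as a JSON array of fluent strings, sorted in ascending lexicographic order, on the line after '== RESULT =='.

Compute (S \ del) ∪ add:
  pre ⊆ S: {clear(f), holding(a)} ⊆ S  — applicable
  S \ del = {on(f,b), ontable(b)}
  ∪ add   = {clear(a), handempty, on(a,f), on(f,b), ontable(b)}

== RESULT ==
["clear(a)", "handempty", "on(a,f)", "on(f,b)", "ontable(b)"]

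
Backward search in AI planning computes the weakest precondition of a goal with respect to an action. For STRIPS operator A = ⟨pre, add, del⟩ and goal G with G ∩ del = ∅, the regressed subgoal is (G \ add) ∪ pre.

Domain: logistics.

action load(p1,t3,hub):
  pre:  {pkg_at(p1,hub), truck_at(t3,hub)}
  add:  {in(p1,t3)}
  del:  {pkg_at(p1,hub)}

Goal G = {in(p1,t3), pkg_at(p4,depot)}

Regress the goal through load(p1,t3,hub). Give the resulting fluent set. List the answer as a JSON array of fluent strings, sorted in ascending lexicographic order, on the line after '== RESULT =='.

Compute (G \ add) ∪ pre:
  G ∩ del = {}  (empty — regression defined)
  G \ add = {in(p1,t3), pkg_at(p4,depot)} \ {in(p1,t3)} = {pkg_at(p4,depot)}
  ∪ pre   = {pkg_at(p4,depot)} ∪ {pkg_at(p1,hub), truck_at(t3,hub)}
          = {pkg_at(p1,hub), pkg_at(p4,depot), truck_at(t3,hub)}

== RESULT ==
["pkg_at(p1,hub)", "pkg_at(p4,depot)", "truck_at(t3,hub)"]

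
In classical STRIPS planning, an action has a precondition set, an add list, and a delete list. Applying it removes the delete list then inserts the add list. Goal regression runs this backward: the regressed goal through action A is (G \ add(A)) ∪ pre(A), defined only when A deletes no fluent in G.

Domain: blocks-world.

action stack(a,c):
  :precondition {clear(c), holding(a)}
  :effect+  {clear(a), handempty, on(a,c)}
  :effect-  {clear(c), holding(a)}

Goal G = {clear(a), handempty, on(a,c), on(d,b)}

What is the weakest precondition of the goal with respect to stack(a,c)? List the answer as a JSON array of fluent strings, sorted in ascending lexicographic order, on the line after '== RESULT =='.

Regress:
  G ∩ del = {}  (empty — regression defined)
  G \ add = {clear(a), handempty, on(a,c), on(d,b)} \ {clear(a), handempty, on(a,c)} = {on(d,b)}
  ∪ pre   = {on(d,b)} ∪ {clear(c), holding(a)}
          = {clear(c), holding(a), on(d,b)}

== RESULT ==
["clear(c)", "holding(a)", "on(d,b)"]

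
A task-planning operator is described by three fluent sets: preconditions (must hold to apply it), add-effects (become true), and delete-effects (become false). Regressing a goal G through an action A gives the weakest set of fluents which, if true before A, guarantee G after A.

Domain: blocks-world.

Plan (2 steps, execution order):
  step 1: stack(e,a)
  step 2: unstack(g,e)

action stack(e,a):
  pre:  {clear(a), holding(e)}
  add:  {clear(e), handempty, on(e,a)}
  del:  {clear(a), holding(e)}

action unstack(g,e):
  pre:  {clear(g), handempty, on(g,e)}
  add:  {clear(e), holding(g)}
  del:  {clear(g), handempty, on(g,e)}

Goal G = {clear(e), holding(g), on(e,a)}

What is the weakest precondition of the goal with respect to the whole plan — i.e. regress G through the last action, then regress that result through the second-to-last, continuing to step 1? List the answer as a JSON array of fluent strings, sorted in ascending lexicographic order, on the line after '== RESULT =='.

Work backward from the goal:
  through step 2 (unstack(g,e)): drop {clear(e), holding(g)}, keep {on(e,a)}, require {clear(g), handempty, on(g,e)}
    → {clear(g), handempty, on(e,a), on(g,e)}
  through step 1 (stack(e,a)): drop {handempty, on(e,a)}, keep {clear(g), on(g,e)}, require {clear(a), holding(e)}
    → {clear(a), clear(g), holding(e), on(g,e)}

== RESULT ==
["clear(a)", "clear(g)", "holding(e)", "on(g,e)"]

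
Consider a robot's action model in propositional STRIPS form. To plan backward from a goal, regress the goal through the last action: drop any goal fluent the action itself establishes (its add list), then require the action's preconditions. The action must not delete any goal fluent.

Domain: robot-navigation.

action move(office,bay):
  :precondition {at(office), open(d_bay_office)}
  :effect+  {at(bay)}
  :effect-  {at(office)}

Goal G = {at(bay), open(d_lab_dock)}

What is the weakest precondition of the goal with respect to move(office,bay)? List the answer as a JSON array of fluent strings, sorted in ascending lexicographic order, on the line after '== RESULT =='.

Compute (G \ add) ∪ pre:
  G ∩ del = {}  (empty — regression defined)
  G \ add = {at(bay), open(d_lab_dock)} \ {at(bay)} = {open(d_lab_dock)}
  ∪ pre   = {open(d_lab_dock)} ∪ {at(office), open(d_bay_office)}
          = {at(office), open(d_bay_office), open(d_lab_dock)}

== RESULT ==
["at(office)", "open(d_bay_office)", "open(d_lab_dock)"]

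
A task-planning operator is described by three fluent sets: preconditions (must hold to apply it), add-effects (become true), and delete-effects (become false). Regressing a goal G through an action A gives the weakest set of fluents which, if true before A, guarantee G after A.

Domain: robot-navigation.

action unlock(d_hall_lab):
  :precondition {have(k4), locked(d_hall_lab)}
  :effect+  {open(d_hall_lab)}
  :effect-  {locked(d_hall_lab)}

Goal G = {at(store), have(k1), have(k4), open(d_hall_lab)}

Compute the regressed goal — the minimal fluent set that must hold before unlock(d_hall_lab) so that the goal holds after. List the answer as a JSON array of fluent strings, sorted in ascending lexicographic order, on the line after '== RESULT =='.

Regress:
  G ∩ del = {}  (empty — regression defined)
  G \ add = {at(store), have(k1), have(k4), open(d_hall_lab)} \ {open(d_hall_lab)} = {at(store), have(k1), have(k4)}
  ∪ pre   = {at(store), have(k1), have(k4)} ∪ {have(k4), locked(d_hall_lab)}
          = {at(store), have(k1), have(k4), locked(d_hall_lab)}

== RESULT ==
["at(store)", "have(k1)", "have(k4)", "locked(d_hall_lab)"]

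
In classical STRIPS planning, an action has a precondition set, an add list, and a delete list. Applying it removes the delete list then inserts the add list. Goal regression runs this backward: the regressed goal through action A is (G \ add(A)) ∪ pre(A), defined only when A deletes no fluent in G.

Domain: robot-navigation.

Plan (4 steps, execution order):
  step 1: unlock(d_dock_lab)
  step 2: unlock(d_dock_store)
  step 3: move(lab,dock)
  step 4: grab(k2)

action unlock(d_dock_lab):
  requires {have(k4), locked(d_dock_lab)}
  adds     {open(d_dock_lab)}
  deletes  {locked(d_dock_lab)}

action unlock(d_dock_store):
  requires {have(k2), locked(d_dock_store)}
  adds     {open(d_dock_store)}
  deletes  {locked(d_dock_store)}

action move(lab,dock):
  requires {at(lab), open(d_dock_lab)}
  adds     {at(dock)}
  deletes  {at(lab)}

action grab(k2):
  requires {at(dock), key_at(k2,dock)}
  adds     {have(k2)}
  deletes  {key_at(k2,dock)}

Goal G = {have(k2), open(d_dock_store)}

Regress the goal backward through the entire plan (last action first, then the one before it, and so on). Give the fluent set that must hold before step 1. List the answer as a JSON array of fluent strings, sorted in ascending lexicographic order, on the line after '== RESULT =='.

Work backward from the goal:
  through step 4 (grab(k2)): drop {have(k2)}, keep {open(d_dock_store)}, require {at(dock), key_at(k2,dock)}
    → {at(dock), key_at(k2,dock), open(d_dock_store)}
  through step 3 (move(lab,dock)): drop {at(dock)}, keep {key_at(k2,dock), open(d_dock_store)}, require {at(lab), open(d_dock_lab)}
    → {at(lab), key_at(k2,dock), open(d_dock_lab), open(d_dock_store)}
  through step 2 (unlock(d_dock_store)): drop {open(d_dock_store)}, keep {at(lab), key_at(k2,dock), open(d_dock_lab)}, require {have(k2), locked(d_dock_store)}
    → {at(lab), have(k2), key_at(k2,dock), locked(d_dock_store), open(d_dock_lab)}
  through step 1 (unlock(d_dock_lab)): drop {open(d_dock_lab)}, keep {at(lab), have(k2), key_at(k2,dock), locked(d_dock_store)}, require {have(k4), locked(d_dock_lab)}
    → {at(lab), have(k2), have(k4), key_at(k2,dock), locked(d_dock_lab), locked(d_dock_store)}

== RESULT ==
["at(lab)", "have(k2)", "have(k4)", "key_at(k2,dock)", "locked(d_dock_lab)", "locked(d_dock_store)"]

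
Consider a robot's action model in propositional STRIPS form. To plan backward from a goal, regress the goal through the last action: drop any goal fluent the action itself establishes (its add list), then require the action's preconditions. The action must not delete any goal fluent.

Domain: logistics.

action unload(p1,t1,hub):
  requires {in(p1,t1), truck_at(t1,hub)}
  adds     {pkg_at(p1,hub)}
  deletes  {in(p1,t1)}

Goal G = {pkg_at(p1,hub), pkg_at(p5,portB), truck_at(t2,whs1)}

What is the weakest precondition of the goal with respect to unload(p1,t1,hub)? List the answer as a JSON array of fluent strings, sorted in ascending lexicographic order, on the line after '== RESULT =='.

Regress:
  G ∩ del = {}  (empty — regression defined)
  G \ add = {pkg_at(p1,hub), pkg_at(p5,portB), truck_at(t2,whs1)} \ {pkg_at(p1,hub)} = {pkg_at(p5,portB), truck_at(t2,whs1)}
  ∪ pre   = {pkg_at(p5,portB), truck_at(t2,whs1)} ∪ {in(p1,t1), truck_at(t1,hub)}
          = {in(p1,t1), pkg_at(p5,portB), truck_at(t1,hub), truck_at(t2,whs1)}

== RESULT ==
["in(p1,t1)", "pkg_at(p5,portB)", "truck_at(t1,hub)", "truck_at(t2,whs1)"]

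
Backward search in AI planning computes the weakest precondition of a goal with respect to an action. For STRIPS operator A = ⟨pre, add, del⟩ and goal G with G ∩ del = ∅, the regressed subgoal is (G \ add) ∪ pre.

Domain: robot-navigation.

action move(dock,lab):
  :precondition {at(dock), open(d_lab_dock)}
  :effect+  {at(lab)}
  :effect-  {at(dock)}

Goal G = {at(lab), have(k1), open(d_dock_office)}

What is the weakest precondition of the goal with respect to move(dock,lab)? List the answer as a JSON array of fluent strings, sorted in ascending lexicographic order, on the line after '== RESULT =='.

Regress:
  G ∩ del = {}  (empty — regression defined)
  G \ add = {at(lab), have(k1), open(d_dock_office)} \ {at(lab)} = {have(k1), open(d_dock_office)}
  ∪ pre   = {have(k1), open(d_dock_office)} ∪ {at(dock), open(d_lab_dock)}
          = {at(dock), have(k1), open(d_dock_office), open(d_lab_dock)}

== RESULT ==
["at(dock)", "have(k1)", "open(d_dock_office)", "open(d_lab_dock)"]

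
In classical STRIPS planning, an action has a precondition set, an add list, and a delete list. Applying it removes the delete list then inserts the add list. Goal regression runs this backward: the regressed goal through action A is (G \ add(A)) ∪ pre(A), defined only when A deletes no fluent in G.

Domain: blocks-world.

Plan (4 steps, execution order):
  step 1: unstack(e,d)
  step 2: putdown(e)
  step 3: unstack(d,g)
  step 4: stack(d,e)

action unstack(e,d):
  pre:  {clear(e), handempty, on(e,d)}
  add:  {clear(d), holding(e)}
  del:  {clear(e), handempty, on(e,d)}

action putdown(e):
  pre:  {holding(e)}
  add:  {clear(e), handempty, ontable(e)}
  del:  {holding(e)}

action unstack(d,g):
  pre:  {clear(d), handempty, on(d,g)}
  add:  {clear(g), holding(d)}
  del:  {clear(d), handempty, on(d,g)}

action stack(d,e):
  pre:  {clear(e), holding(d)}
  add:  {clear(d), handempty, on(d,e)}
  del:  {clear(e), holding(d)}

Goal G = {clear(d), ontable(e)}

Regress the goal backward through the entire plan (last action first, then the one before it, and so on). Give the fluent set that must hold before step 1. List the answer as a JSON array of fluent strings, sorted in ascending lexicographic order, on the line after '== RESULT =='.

Work backward from the goal:
  through step 4 (stack(d,e)): drop {clear(d)}, keep {ontable(e)}, require {clear(e), holding(d)}
    → {clear(e), holding(d), ontable(e)}
  through step 3 (unstack(d,g)): drop {holding(d)}, keep {clear(e), ontable(e)}, require {clear(d), handempty, on(d,g)}
    → {clear(d), clear(e), handempty, on(d,g), ontable(e)}
  through step 2 (putdown(e)): drop {clear(e), handempty, ontable(e)}, keep {clear(d), on(d,g)}, require {holding(e)}
    → {clear(d), holding(e), on(d,g)}
  through step 1 (unstack(e,d)): drop {clear(d), holding(e)}, keep {on(d,g)}, require {clear(e), handempty, on(e,d)}
    → {clear(e), handempty, on(d,g), on(e,d)}

== RESULT ==
["clear(e)", "handempty", "on(d,g)", "on(e,d)"]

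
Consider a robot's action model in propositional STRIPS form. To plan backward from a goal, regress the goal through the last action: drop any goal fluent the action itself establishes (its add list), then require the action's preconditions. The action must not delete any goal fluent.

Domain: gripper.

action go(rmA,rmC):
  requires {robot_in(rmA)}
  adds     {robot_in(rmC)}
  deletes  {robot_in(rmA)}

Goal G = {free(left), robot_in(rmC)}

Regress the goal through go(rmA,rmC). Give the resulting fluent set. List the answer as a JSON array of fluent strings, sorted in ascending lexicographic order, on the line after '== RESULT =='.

Regress:
  G ∩ del = {}  (empty — regression defined)
  G \ add = {free(left), robot_in(rmC)} \ {robot_in(rmC)} = {free(left)}
  ∪ pre   = {free(left)} ∪ {robot_in(rmA)}
          = {free(left), robot_in(rmA)}

== RESULT ==
["free(left)", "robot_in(rmA)"]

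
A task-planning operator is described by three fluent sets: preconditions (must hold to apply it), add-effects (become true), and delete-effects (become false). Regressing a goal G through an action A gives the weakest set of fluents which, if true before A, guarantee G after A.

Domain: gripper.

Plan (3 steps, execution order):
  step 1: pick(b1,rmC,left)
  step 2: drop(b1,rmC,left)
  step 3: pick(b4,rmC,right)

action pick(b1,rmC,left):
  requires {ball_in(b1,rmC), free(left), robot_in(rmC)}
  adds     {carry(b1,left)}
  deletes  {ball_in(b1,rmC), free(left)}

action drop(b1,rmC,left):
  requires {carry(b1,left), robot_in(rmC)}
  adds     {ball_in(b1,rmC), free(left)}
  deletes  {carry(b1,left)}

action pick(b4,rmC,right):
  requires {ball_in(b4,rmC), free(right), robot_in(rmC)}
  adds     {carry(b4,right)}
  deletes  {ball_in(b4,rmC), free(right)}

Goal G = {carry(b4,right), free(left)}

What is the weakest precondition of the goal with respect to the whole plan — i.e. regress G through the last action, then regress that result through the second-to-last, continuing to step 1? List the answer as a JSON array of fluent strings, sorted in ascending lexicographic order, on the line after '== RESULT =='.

Work backward from the goal:
  through step 3 (pick(b4,rmC,right)): drop {carry(b4,right)}, keep {free(left)}, require {ball_in(b4,rmC), free(right), robot_in(rmC)}
    → {ball_in(b4,rmC), free(left), free(right), robot_in(rmC)}
  through step 2 (drop(b1,rmC,left)): drop {free(left)}, keep {ball_in(b4,rmC), free(right), robot_in(rmC)}, require {carry(b1,left), robot_in(rmC)}
    → {ball_in(b4,rmC), carry(b1,left), free(right), robot_in(rmC)}
  through step 1 (pick(b1,rmC,left)): drop {carry(b1,left)}, keep {ball_in(b4,rmC), free(right), robot_in(rmC)}, require {ball_in(b1,rmC), free(left), robot_in(rmC)}
    → {ball_in(b1,rmC), ball_in(b4,rmC), free(left), free(right), robot_in(rmC)}

== RESULT ==
["ball_in(b1,rmC)", "ball_in(b4,rmC)", "free(left)", "free(right)", "robot_in(rmC)"]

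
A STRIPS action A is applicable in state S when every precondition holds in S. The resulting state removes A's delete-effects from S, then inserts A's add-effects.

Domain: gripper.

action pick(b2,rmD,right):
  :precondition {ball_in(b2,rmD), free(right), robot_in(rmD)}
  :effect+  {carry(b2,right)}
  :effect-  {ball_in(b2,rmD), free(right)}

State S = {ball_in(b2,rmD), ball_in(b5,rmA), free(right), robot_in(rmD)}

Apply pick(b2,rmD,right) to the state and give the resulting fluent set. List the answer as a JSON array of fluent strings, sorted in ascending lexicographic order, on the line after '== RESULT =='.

Compute (S \ del) ∪ add:
  pre ⊆ S: {ball_in(b2,rmD), free(right), robot_in(rmD)} ⊆ S  — applicable
  S \ del = {ball_in(b5,rmA), robot_in(rmD)}
  ∪ add   = {ball_in(b5,rmA), carry(b2,right), robot_in(rmD)}

== RESULT ==
["ball_in(b5,rmA)", "carry(b2,right)", "robot_in(rmD)"]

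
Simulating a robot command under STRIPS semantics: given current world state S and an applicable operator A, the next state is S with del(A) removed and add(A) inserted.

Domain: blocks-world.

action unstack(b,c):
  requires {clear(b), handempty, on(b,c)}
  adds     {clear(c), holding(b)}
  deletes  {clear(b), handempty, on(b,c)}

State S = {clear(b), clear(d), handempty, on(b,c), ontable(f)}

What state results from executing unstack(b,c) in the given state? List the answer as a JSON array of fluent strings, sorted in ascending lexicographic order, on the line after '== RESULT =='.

Compute (S \ del) ∪ add:
  pre ⊆ S: {clear(b), handempty, on(b,c)} ⊆ S  — applicable
  S \ del = {clear(d), ontable(f)}
  ∪ add   = {clear(c), clear(d), holding(b), ontable(f)}

== RESULT ==
["clear(c)", "clear(d)", "holding(b)", "ontable(f)"]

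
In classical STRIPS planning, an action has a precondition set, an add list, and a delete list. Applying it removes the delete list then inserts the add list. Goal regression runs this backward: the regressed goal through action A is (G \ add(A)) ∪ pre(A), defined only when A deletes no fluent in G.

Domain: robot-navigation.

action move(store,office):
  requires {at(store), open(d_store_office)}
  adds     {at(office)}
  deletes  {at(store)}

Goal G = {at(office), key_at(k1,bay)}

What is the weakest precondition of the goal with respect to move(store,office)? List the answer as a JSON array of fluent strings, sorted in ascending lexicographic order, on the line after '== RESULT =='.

Compute (G \ add) ∪ pre:
  G ∩ del = {}  (empty — regression defined)
  G \ add = {at(office), key_at(k1,bay)} \ {at(office)} = {key_at(k1,bay)}
  ∪ pre   = {key_at(k1,bay)} ∪ {at(store), open(d_store_office)}
          = {at(store), key_at(k1,bay), open(d_store_office)}

== RESULT ==
["at(store)", "key_at(k1,bay)", "open(d_store_office)"]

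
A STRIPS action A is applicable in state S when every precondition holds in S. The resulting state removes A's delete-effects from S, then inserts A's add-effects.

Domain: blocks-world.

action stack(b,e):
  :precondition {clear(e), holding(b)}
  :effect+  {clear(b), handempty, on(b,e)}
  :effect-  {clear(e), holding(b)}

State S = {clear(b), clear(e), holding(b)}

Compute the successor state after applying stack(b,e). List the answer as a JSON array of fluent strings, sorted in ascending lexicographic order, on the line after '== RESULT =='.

Progress:
  pre ⊆ S: {clear(e), holding(b)} ⊆ S  — applicable
  S \ del = {clear(b)}
  ∪ add   = {clear(b), handempty, on(b,e)}

== RESULT ==
["clear(b)", "handempty", "on(b,e)"]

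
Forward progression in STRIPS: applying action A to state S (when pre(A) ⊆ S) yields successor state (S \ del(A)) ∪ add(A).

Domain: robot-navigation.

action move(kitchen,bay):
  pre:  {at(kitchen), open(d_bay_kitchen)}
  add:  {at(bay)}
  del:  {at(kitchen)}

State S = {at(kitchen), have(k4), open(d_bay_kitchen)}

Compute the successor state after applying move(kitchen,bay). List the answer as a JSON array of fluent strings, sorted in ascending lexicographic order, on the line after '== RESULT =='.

Compute (S \ del) ∪ add:
  pre ⊆ S: {at(kitchen), open(d_bay_kitchen)} ⊆ S  — applicable
  S \ del = {have(k4), open(d_bay_kitchen)}
  ∪ add   = {at(bay), have(k4), open(d_bay_kitchen)}

== RESULT ==
["at(bay)", "have(k4)", "open(d_bay_kitchen)"]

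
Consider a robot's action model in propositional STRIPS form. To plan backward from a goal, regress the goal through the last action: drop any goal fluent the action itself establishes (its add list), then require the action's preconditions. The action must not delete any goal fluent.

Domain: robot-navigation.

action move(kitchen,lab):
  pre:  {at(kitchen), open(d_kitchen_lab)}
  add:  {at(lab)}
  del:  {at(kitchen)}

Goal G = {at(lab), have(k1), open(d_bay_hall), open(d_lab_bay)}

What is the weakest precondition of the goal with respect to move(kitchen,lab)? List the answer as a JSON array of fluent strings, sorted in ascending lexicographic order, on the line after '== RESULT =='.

Compute (G \ add) ∪ pre:
  G ∩ del = {}  (empty — regression defined)
  G \ add = {at(lab), have(k1), open(d_bay_hall), open(d_lab_bay)} \ {at(lab)} = {have(k1), open(d_bay_hall), open(d_lab_bay)}
  ∪ pre   = {have(k1), open(d_bay_hall), open(d_lab_bay)} ∪ {at(kitchen), open(d_kitchen_lab)}
          = {at(kitchen), have(k1), open(d_bay_hall), open(d_kitchen_lab), open(d_lab_bay)}

== RESULT ==
["at(kitchen)", "have(k1)", "open(d_bay_hall)", "open(d_kitchen_lab)", "open(d_lab_bay)"]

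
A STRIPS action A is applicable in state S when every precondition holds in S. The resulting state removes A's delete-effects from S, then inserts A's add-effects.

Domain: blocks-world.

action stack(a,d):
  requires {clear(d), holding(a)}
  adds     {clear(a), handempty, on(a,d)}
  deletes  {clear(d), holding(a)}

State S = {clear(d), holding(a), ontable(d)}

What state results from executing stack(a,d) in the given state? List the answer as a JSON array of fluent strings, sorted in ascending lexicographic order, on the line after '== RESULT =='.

Progress:
  pre ⊆ S: {clear(d), holding(a)} ⊆ S  — applicable
  S \ del = {ontable(d)}
  ∪ add   = {clear(a), handempty, on(a,d), ontable(d)}

== RESULT ==
["clear(a)", "handempty", "on(a,d)", "ontable(d)"]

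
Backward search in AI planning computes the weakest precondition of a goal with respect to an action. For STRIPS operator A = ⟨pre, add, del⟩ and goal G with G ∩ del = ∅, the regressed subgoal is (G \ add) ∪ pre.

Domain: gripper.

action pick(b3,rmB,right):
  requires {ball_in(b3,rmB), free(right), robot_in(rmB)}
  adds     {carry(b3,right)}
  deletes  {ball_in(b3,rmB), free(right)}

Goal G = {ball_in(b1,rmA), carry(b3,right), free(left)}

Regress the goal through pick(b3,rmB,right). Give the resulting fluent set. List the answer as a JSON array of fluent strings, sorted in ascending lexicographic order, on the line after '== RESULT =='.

Compute (G \ add) ∪ pre:
  G ∩ del = {}  (empty — regression defined)
  G \ add = {ball_in(b1,rmA), carry(b3,right), free(left)} \ {carry(b3,right)} = {ball_in(b1,rmA), free(left)}
  ∪ pre   = {ball_in(b1,rmA), free(left)} ∪ {ball_in(b3,rmB), free(right), robot_in(rmB)}
          = {ball_in(b1,rmA), ball_in(b3,rmB), free(left), free(right), robot_in(rmB)}

== RESULT ==
["ball_in(b1,rmA)", "ball_in(b3,rmB)", "free(left)", "free(right)", "robot_in(rmB)"]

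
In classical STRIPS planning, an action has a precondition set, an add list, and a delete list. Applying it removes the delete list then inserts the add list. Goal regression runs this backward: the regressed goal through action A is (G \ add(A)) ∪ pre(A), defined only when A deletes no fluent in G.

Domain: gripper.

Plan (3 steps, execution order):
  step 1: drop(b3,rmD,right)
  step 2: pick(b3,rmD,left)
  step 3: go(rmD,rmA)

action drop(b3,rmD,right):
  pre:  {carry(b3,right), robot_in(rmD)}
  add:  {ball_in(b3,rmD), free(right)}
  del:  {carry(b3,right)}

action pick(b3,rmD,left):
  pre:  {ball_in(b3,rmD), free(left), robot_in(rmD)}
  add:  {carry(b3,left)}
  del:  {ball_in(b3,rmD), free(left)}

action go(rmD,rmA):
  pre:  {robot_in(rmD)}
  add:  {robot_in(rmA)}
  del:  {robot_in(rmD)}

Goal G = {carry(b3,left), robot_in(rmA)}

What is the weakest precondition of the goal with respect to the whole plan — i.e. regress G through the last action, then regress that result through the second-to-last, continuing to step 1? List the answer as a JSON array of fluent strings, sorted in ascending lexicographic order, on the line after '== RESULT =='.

Work backward from the goal:
  through step 3 (go(rmD,rmA)): drop {robot_in(rmA)}, keep {carry(b3,left)}, require {robot_in(rmD)}
    → {carry(b3,left), robot_in(rmD)}
  through step 2 (pick(b3,rmD,left)): drop {carry(b3,left)}, keep {robot_in(rmD)}, require {ball_in(b3,rmD), free(left), robot_in(rmD)}
    → {ball_in(b3,rmD), free(left), robot_in(rmD)}
  through step 1 (drop(b3,rmD,right)): drop {ball_in(b3,rmD)}, keep {free(left), robot_in(rmD)}, require {carry(b3,right), robot_in(rmD)}
    → {carry(b3,right), free(left), robot_in(rmD)}

== RESULT ==
["carry(b3,right)", "free(left)", "robot_in(rmD)"]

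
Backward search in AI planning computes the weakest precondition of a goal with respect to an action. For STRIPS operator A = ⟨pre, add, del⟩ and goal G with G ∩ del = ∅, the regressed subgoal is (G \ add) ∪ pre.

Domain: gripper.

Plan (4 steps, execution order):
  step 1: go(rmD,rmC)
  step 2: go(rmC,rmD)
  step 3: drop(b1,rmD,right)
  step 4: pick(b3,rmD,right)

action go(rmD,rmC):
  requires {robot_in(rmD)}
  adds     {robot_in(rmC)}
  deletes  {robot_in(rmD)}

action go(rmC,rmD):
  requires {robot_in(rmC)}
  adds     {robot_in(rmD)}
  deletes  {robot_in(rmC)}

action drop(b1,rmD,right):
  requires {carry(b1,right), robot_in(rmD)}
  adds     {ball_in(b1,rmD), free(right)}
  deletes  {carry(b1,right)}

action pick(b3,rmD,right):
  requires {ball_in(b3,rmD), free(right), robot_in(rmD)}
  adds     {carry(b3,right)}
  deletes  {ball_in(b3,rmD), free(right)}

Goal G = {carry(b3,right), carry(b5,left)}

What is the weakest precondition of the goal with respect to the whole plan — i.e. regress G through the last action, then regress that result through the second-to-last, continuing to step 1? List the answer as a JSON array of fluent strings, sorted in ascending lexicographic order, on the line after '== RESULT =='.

Work backward from the goal:
  through step 4 (pick(b3,rmD,right)): drop {carry(b3,right)}, keep {carry(b5,left)}, require {ball_in(b3,rmD), free(right), robot_in(rmD)}
    → {ball_in(b3,rmD), carry(b5,left), free(right), robot_in(rmD)}
  through step 3 (drop(b1,rmD,right)): drop {free(right)}, keep {ball_in(b3,rmD), carry(b5,left), robot_in(rmD)}, require {carry(b1,right), robot_in(rmD)}
    → {ball_in(b3,rmD), carry(b1,right), carry(b5,left), robot_in(rmD)}
  through step 2 (go(rmC,rmD)): drop {robot_in(rmD)}, keep {ball_in(b3,rmD), carry(b1,right), carry(b5,left)}, require {robot_in(rmC)}
    → {ball_in(b3,rmD), carry(b1,right), carry(b5,left), robot_in(rmC)}
  through step 1 (go(rmD,rmC)): drop {robot_in(rmC)}, keep {ball_in(b3,rmD), carry(b1,right), carry(b5,left)}, require {robot_in(rmD)}
    → {ball_in(b3,rmD), carry(b1,right), carry(b5,left), robot_in(rmD)}

== RESULT ==
["ball_in(b3,rmD)", "carry(b1,right)", "carry(b5,left)", "robot_in(rmD)"]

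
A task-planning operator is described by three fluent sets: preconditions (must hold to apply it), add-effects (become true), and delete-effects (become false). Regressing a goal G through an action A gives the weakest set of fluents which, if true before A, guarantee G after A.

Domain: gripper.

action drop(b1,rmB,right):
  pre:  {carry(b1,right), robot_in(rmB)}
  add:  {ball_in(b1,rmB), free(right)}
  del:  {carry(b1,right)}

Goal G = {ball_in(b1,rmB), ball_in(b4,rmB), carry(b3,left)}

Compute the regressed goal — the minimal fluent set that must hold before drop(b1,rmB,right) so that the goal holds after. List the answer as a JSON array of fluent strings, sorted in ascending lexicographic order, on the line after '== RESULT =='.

Compute (G \ add) ∪ pre:
  G ∩ del = {}  (empty — regression defined)
  G \ add = {ball_in(b1,rmB), ball_in(b4,rmB), carry(b3,left)} \ {ball_in(b1,rmB), free(right)} = {ball_in(b4,rmB), carry(b3,left)}
  ∪ pre   = {ball_in(b4,rmB), carry(b3,left)} ∪ {carry(b1,right), robot_in(rmB)}
          = {ball_in(b4,rmB), carry(b1,right), carry(b3,left), robot_in(rmB)}

== RESULT ==
["ball_in(b4,rmB)", "carry(b1,right)", "carry(b3,left)", "robot_in(rmB)"]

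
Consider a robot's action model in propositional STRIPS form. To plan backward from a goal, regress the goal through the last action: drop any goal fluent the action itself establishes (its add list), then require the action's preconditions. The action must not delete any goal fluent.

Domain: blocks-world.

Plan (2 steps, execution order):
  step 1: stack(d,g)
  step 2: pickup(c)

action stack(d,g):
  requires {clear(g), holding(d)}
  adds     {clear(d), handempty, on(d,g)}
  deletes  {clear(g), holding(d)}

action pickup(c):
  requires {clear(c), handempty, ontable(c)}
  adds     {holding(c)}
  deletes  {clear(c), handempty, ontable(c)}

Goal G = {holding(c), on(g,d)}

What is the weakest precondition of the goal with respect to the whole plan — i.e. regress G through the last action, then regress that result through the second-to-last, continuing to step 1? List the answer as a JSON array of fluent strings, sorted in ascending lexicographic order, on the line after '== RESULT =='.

Regress step by step:
  through step 2 (pickup(c)): drop {holding(c)}, keep {on(g,d)}, require {clear(c), handempty, ontable(c)}
    → {clear(c), handempty, on(g,d), ontable(c)}
  through step 1 (stack(d,g)): drop {handempty}, keep {clear(c), on(g,d), ontable(c)}, require {clear(g), holding(d)}
    → {clear(c), clear(g), holding(d), on(g,d), ontable(c)}

== RESULT ==
["clear(c)", "clear(g)", "holding(d)", "on(g,d)", "ontable(c)"]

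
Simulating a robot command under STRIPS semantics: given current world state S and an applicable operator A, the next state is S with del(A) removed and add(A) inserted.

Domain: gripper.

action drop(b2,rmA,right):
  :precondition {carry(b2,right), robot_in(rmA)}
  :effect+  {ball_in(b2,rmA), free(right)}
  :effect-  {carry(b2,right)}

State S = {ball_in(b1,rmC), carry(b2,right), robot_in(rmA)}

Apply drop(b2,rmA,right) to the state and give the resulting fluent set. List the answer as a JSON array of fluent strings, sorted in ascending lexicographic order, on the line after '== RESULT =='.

Progress:
  pre ⊆ S: {carry(b2,right), robot_in(rmA)} ⊆ S  — applicable
  S \ del = {ball_in(b1,rmC), robot_in(rmA)}
  ∪ add   = {ball_in(b1,rmC), ball_in(b2,rmA), free(right), robot_in(rmA)}

== RESULT ==
["ball_in(b1,rmC)", "ball_in(b2,rmA)", "free(right)", "robot_in(rmA)"]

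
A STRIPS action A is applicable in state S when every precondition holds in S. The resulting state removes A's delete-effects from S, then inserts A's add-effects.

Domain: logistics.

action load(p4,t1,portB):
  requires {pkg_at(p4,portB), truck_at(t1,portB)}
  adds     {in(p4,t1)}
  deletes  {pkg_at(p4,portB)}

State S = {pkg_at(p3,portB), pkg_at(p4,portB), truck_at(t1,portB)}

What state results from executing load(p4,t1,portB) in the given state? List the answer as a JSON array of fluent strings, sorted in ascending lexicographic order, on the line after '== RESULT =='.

Compute (S \ del) ∪ add:
  pre ⊆ S: {pkg_at(p4,portB), truck_at(t1,portB)} ⊆ S  — applicable
  S \ del = {pkg_at(p3,portB), truck_at(t1,portB)}
  ∪ add   = {in(p4,t1), pkg_at(p3,portB), truck_at(t1,portB)}

== RESULT ==
["in(p4,t1)", "pkg_at(p3,portB)", "truck_at(t1,portB)"]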